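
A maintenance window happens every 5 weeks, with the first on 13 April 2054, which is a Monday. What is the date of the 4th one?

The 4th occurrence is 3 intervals after the first: 3 × 35 = 105 days after 13 April 2054.
April has 30 days — 17 days to the end of April leaves 88.
May has 31 days (57 left).
June has 30 days (27 left).
27 days into July → 27 July 2054.

27 July 2054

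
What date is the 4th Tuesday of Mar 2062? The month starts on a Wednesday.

Mar 28, 2062

Mar 2062 begins on a Wednesday, so the first Tuesday is Mar 7 (6 days later).
The 4th Tuesday is 3 weeks later: 7 + 21 = 28.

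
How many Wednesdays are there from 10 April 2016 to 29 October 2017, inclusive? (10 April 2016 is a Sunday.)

10 April 2016 is a Sunday; the first Wednesday on or after it is 13 April 2016 (3 days later).
From 13 April 2016 to 29 October 2017: 262 + 302 = 564 days (rest of 2016, to 29 October 2017 in 2017).
564 ÷ 7 = 80 full weeks with remainder 4, so 80 more Wednesdays after the first → 81.

81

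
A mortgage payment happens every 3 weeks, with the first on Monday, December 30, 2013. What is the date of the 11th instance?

July 28, 2014

The 11th occurrence is 10 intervals after the first: 10 × 21 = 210 days after December 30, 2013.
December has 31 days — 1 day to the end of December leaves 209.
January has 31 days (178 left).
February has 28 days (150 left).
March has 31 days (119 left).
April has 30 days (89 left).
May has 31 days (58 left).
June has 30 days (28 left).
28 days into July → July 28, 2014.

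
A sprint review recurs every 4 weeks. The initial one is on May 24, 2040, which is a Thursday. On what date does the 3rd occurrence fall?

July 19, 2040

The 3rd occurrence is 2 intervals after the first: 2 × 28 = 56 days after May 24, 2040.
May has 31 days — 7 days to the end of May leaves 49.
June has 30 days (19 left).
19 days into July → July 19, 2040.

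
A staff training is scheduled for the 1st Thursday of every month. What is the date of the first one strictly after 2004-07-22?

July 2004 starts on a Thursday, so its 1st Thursday is 2004-07-01.
That is not after 2004-07-22, so look at August 2004.
August 2004 starts on a Sunday, so its 1st Thursday is 2004-08-05 (4 days in).

2004-08-05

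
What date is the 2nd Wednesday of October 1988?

October 1988 begins on a Saturday, so the first Wednesday is October 5 (4 days later).
The 2nd Wednesday is 1 weeks later: 5 + 7 = 12.

October 12, 1988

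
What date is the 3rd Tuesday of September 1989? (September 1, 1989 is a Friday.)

September 1989 begins on a Friday, so the first Tuesday is September 5 (4 days later).
The 3rd Tuesday is 2 weeks later: 5 + 14 = 19.

September 19, 1989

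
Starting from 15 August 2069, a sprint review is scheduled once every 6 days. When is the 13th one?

26 October 2069

The 13th occurrence is 12 intervals after the first: 12 × 6 = 72 days after 15 August 2069.
August has 31 days — 16 days to the end of August leaves 56.
September has 30 days (26 left).
26 days into October → 26 October 2069.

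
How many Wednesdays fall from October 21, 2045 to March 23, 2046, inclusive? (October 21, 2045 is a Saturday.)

October 21, 2045 is a Saturday; the first Wednesday on or after it is October 25, 2045 (4 days later).
From October 25, 2045 to March 23, 2046: 6 + 30 + 31 + 31 + 28 + 23 = 149 days (rest of October, November, December, January, February, March).
149 ÷ 7 = 21 full weeks with remainder 2, so 21 more Wednesdays after the first → 22.

22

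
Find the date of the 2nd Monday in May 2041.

May 13, 2041

The first Monday of May 2041 is May 6.
The 2nd Monday is 1 weeks later: 6 + 7 = 13.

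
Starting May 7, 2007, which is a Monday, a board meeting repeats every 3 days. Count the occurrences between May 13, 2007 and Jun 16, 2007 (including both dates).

Occurrences land 3·i days after May 7, 2007 for i = 0, 1, 2, …
May 13, 2007 is 6 days after the start; 6 ÷ 3 = 2 remainder 0. First occurrence in the window: #3 on May 13, 2007 (2×3 = 6 days in).
Jun 16, 2007 is 40 days after the start; 40 ÷ 3 = 13 remainder 1. Last occurrence in the window: #14 on Jun 15, 2007.
Occurrences #3 through #14: 12 in total.

12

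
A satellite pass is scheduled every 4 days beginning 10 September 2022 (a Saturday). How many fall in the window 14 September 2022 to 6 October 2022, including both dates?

6

Occurrences land 4·i days after 10 September 2022 for i = 0, 1, 2, …
14 September 2022 is 4 days after the start; 4 ÷ 4 = 1 remainder 0. First occurrence in the window: #2 on 14 September 2022 (1×4 = 4 days in).
6 October 2022 is 26 days after the start; 26 ÷ 4 = 6 remainder 2. Last occurrence in the window: #7 on 4 October 2022.
Occurrences #2 through #7: 6 in total.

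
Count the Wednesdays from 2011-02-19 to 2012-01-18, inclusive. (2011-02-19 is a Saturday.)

48

2011-02-19 is a Saturday; the first Wednesday on or after it is 2011-02-23 (4 days later).
From 2011-02-23 to 2012-01-18: 311 + 18 = 329 days (rest of 2011, to 2012-01-18 in 2012).
329 ÷ 7 = 47 full weeks with remainder 0, so 47 more Wednesdays after the first → 48.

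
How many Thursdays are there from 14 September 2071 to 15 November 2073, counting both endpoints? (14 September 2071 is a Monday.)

14 September 2071 is a Monday; the first Thursday on or after it is 17 September 2071 (3 days later).
From 17 September 2071 to 15 November 2073: 105 + 366 + 319 = 790 days (rest of 2071, 2072, to 15 November 2073 in 2073).
790 ÷ 7 = 112 full weeks with remainder 6, so 112 more Thursdays after the first → 113.

113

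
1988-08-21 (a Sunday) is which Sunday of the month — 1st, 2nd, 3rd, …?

3rd

Day 21 falls in week ⌈21/7⌉ of the month.
Days 1–7 hold the 1st Sunday, 8–14 the 2nd, 15–21 the 3rd, 22–28 the 4th, 29–31 the 5th.
21 is in the range for the 3rd.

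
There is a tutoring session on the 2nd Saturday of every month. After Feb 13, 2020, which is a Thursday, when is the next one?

Feb 2020 starts on a Saturday; its first Saturday is the 1st, so the 2nd Saturday is the 8th — Feb 8, 2020.
That is not after Feb 13, 2020, so look at Mar 2020.
Mar 2020 starts on a Sunday; its first Saturday is the 7th, so the 2nd Saturday is the 14th — Mar 14, 2020.

Mar 14, 2020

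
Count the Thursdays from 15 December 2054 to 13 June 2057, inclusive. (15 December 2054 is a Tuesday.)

130

15 December 2054 is a Tuesday; the first Thursday on or after it is 17 December 2054 (2 days later).
From 17 December 2054 to 13 June 2057: 14 + 365 + 366 + 164 = 909 days (rest of 2054, 2055, 2056, to 13 June 2057 in 2057).
909 ÷ 7 = 129 full weeks with remainder 6, so 129 more Thursdays after the first → 130.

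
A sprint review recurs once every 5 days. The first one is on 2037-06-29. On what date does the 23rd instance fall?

2037-10-17

The 23rd occurrence is 22 intervals after the first: 22 × 5 = 110 days after 2037-06-29.
June has 30 days — 1 day to the end of June leaves 109.
July has 31 days (78 left).
August has 31 days (47 left).
September has 30 days (17 left).
17 days into October → 2037-10-17.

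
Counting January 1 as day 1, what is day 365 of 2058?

January has 31 days (365 − 31 = 334 remain).
February has 28 days (334 − 28 = 306 remain).
March has 31 days (306 − 31 = 275 remain).
April has 30 days (275 − 30 = 245 remain).
May has 31 days (245 − 31 = 214 remain).
June has 30 days (214 − 30 = 184 remain).
July has 31 days (184 − 31 = 153 remain).
August has 31 days (153 − 31 = 122 remain).
September has 30 days (122 − 30 = 92 remain).
October has 31 days (92 − 31 = 61 remain).
November has 30 days (61 − 30 = 31 remain).
31 into December → December 31.

2058-12-31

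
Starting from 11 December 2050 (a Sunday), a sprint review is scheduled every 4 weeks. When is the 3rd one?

5 February 2051

The 3rd occurrence is 2 intervals after the first: 2 × 28 = 56 days after 11 December 2050.
December has 31 days — 20 days to the end of December leaves 36.
January has 31 days (5 left).
5 days into February → 5 February 2051.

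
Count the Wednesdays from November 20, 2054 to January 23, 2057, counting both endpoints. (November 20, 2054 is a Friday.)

113

November 20, 2054 is a Friday; the first Wednesday on or after it is November 25, 2054 (5 days later).
From November 25, 2054 to January 23, 2057: 36 + 365 + 366 + 23 = 790 days (rest of 2054, 2055, 2056, to January 23, 2057 in 2057).
790 ÷ 7 = 112 full weeks with remainder 6, so 112 more Wednesdays after the first → 113.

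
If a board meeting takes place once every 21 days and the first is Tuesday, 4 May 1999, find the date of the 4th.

The 4th occurrence is 3 intervals after the first: 3 × 21 = 63 days after 4 May 1999.
May has 31 days — 27 days to the end of May leaves 36.
June has 30 days (6 left).
6 days into July → 6 July 1999.

6 July 1999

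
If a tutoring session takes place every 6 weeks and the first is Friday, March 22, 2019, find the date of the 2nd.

The 2nd occurrence is 1 interval after the first: 1 × 42 = 42 days after March 22, 2019.
March has 31 days — 9 days to the end of March leaves 33.
April has 30 days (3 left).
3 days into May → May 3, 2019.

May 3, 2019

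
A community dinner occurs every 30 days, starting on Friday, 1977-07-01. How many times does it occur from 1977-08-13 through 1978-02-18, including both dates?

6

Occurrences land 30·i days after 1977-07-01 for i = 0, 1, 2, …
1977-08-13 is 43 days after the start; 43 ÷ 30 = 1 remainder 13; since the remainder is 13, round up to i = 2. First occurrence in the window: #3 on 1977-08-30 (2×30 = 60 days in).
1978-02-18 is 232 days after the start; 232 ÷ 30 = 7 remainder 22. Last occurrence in the window: #8 on 1978-01-27.
Occurrences #3 through #8: 6 in total.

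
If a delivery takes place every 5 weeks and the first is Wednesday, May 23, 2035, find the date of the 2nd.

The 2nd occurrence is 1 interval after the first: 1 × 35 = 35 days after May 23, 2035.
May has 31 days — 8 days to the end of May leaves 27.
27 days into June → June 27, 2035.

June 27, 2035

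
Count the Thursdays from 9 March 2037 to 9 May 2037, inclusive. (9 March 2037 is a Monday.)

9

9 March 2037 is a Monday; the first Thursday on or after it is 12 March 2037 (3 days later).
From 12 March 2037 to 9 May 2037: 19 + 30 + 9 = 58 days (rest of March, April, May).
58 ÷ 7 = 8 full weeks with remainder 2, so 8 more Thursdays after the first → 9.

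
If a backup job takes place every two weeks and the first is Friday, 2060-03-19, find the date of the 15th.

The 15th occurrence is 14 intervals after the first: 14 × 14 = 196 days after 2060-03-19.
March has 31 days — 12 days to the end of March leaves 184.
April has 30 days (154 left).
May has 31 days (123 left).
June has 30 days (93 left).
July has 31 days (62 left).
August has 31 days (31 left).
September has 30 days (1 left).
1 day into October → 2060-10-01.

2060-10-01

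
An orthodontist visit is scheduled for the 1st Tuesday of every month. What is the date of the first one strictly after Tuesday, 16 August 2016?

6 September 2016

August 2016 starts on a Monday, so its 1st Tuesday is 2 August 2016 (1 day in).
That is not after 16 August 2016, so look at September 2016.
September 2016 starts on a Thursday, so its 1st Tuesday is 6 September 2016 (5 days in).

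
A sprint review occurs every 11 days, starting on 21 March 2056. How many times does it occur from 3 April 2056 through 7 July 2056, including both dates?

8

Occurrences land 11·i days after 21 March 2056 for i = 0, 1, 2, …
3 April 2056 is 13 days after the start; 13 ÷ 11 = 1 remainder 2; since the remainder is 2, round up to i = 2. First occurrence in the window: #3 on 12 April 2056 (2×11 = 22 days in).
7 July 2056 is 108 days after the start; 108 ÷ 11 = 9 remainder 9. Last occurrence in the window: #10 on 28 June 2056.
Occurrences #3 through #10: 8 in total.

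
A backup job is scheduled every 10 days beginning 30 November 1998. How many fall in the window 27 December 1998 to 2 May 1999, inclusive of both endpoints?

13

Occurrences land 10·i days after 30 November 1998 for i = 0, 1, 2, …
27 December 1998 is 27 days after the start; 27 ÷ 10 = 2 remainder 7; since the remainder is 7, round up to i = 3. First occurrence in the window: #4 on 30 December 1998 (3×10 = 30 days in).
2 May 1999 is 153 days after the start; 153 ÷ 10 = 15 remainder 3. Last occurrence in the window: #16 on 29 April 1999.
Occurrences #4 through #16: 13 in total.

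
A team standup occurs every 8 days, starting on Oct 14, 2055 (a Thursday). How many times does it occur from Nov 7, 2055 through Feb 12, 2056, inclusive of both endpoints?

13

Occurrences land 8·i days after Oct 14, 2055 for i = 0, 1, 2, …
Nov 7, 2055 is 24 days after the start; 24 ÷ 8 = 3 remainder 0. First occurrence in the window: #4 on Nov 7, 2055 (3×8 = 24 days in).
Feb 12, 2056 is 121 days after the start; 121 ÷ 8 = 15 remainder 1. Last occurrence in the window: #16 on Feb 11, 2056.
Occurrences #4 through #16: 13 in total.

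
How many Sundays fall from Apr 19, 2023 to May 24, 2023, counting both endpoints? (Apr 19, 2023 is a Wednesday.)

Apr 19, 2023 is a Wednesday; the first Sunday on or after it is Apr 23, 2023 (4 days later).
From Apr 23, 2023 to May 24, 2023: 7 + 24 = 31 days (rest of Apr, May).
31 ÷ 7 = 4 full weeks with remainder 3, so 4 more Sundays after the first → 5.

5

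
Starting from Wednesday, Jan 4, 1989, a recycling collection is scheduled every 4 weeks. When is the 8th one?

Jul 19, 1989

The 8th occurrence is 7 intervals after the first: 7 × 28 = 196 days after Jan 4, 1989.
Jan has 31 days — 27 days to the end of Jan leaves 169.
Feb has 28 days (141 left).
Mar has 31 days (110 left).
Apr has 30 days (80 left).
May has 31 days (49 left).
Jun has 30 days (19 left).
19 days into Jul → Jul 19, 1989.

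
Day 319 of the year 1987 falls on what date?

January has 31 days (319 − 31 = 288 remain).
February has 28 days (288 − 28 = 260 remain).
March has 31 days (260 − 31 = 229 remain).
April has 30 days (229 − 30 = 199 remain).
May has 31 days (199 − 31 = 168 remain).
June has 30 days (168 − 30 = 138 remain).
July has 31 days (138 − 31 = 107 remain).
August has 31 days (107 − 31 = 76 remain).
September has 30 days (76 − 30 = 46 remain).
October has 31 days (46 − 31 = 15 remain).
15 into November → November 15.

1987-11-15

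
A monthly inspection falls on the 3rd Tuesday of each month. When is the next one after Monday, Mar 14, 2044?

Mar 15, 2044

Mar 2044 starts on a Tuesday; its first Tuesday is the 1st, so the 3rd Tuesday is the 15th — Mar 15, 2044.
Mar 15, 2044 is after Mar 14, 2044, so that is the next one.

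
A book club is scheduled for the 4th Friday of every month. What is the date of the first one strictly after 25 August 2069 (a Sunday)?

27 September 2069

August 2069 starts on a Thursday; its first Friday is the 2nd, so the 4th Friday is the 23rd — 23 August 2069.
That is not after 25 August 2069, so look at September 2069.
September 2069 starts on a Sunday; its first Friday is the 6th, so the 4th Friday is the 27th — 27 September 2069.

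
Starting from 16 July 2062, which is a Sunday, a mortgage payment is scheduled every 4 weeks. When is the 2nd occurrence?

13 August 2062

The 2nd occurrence is 1 interval after the first: 1 × 28 = 28 days after 16 July 2062.
July has 31 days — 15 days to the end of July leaves 13.
13 days into August → 13 August 2062.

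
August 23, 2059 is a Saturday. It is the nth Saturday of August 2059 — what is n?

4th

Day 23 falls in week ⌈23/7⌉ of the month.
Days 1–7 hold the 1st Saturday, 8–14 the 2nd, 15–21 the 3rd, 22–28 the 4th, 29–31 the 5th.
23 is in the range for the 4th.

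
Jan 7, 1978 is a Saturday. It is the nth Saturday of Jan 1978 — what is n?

Day 7 falls in week ⌈7/7⌉ of the month.
Days 1–7 hold the 1st Saturday, 8–14 the 2nd, 15–21 the 3rd, 22–28 the 4th, 29–31 the 5th.
7 is in the range for the 1st.

1st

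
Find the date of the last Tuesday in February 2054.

The first Tuesday of February 2054 is February 3.
February 2054 has 28 days. Adding weeks: 3, 10, 17, 24 — the last one ≤ 28 is the 24th.

24 February 2054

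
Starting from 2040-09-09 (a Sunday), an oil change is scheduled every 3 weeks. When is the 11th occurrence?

The 11th occurrence is 10 intervals after the first: 10 × 21 = 210 days after 2040-09-09.
September has 30 days — 21 days to the end of September leaves 189.
October has 31 days (158 left).
November has 30 days (128 left).
December has 31 days (97 left).
January has 31 days (66 left).
February has 28 days (38 left).
March has 31 days (7 left).
7 days into April → 2041-04-07.

2041-04-07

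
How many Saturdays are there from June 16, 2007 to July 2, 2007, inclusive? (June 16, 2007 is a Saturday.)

3

June 16, 2007 is a Saturday; the first Saturday on or after it is June 16, 2007.
From June 16, 2007 to July 2, 2007: 14 + 2 = 16 days (rest of June, July).
16 ÷ 7 = 2 full weeks with remainder 2, so 2 more Saturdays after the first → 3.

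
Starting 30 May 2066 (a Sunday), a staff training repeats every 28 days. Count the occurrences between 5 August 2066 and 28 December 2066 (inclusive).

5

Occurrences land 28·i days after 30 May 2066 for i = 0, 1, 2, …
5 August 2066 is 67 days after the start; 67 ÷ 28 = 2 remainder 11; since the remainder is 11, round up to i = 3. First occurrence in the window: #4 on 22 August 2066 (3×28 = 84 days in).
28 December 2066 is 212 days after the start; 212 ÷ 28 = 7 remainder 16. Last occurrence in the window: #8 on 12 December 2066.
Occurrences #4 through #8: 5 in total.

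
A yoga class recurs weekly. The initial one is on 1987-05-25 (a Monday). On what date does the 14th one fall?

1987-08-24

The 14th occurrence is 13 intervals after the first: 13 × 7 = 91 days after 1987-05-25.
May has 31 days — 6 days to the end of May leaves 85.
June has 30 days (55 left).
July has 31 days (24 left).
24 days into August → 1987-08-24.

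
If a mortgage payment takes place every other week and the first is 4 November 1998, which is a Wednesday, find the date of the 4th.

The 4th occurrence is 3 intervals after the first: 3 × 14 = 42 days after 4 November 1998.
November has 30 days — 26 days to the end of November leaves 16.
16 days into December → 16 December 1998.

16 December 1998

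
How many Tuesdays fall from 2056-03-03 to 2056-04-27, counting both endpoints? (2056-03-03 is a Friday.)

8

2056-03-03 is a Friday; the first Tuesday on or after it is 2056-03-07 (4 days later).
From 2056-03-07 to 2056-04-27: 24 + 27 = 51 days (rest of March, April).
51 ÷ 7 = 7 full weeks with remainder 2, so 7 more Tuesdays after the first → 8.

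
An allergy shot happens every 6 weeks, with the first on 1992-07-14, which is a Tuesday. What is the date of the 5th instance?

The 5th occurrence is 4 intervals after the first: 4 × 42 = 168 days after 1992-07-14.
July has 31 days — 17 days to the end of July leaves 151.
August has 31 days (120 left).
September has 30 days (90 left).
October has 31 days (59 left).
November has 30 days (29 left).
29 days into December → 1992-12-29.

1992-12-29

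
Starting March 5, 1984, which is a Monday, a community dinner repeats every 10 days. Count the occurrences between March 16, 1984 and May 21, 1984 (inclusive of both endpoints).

6

Occurrences land 10·i days after March 5, 1984 for i = 0, 1, 2, …
March 16, 1984 is 11 days after the start; 11 ÷ 10 = 1 remainder 1; since the remainder is 1, round up to i = 2. First occurrence in the window: #3 on March 25, 1984 (2×10 = 20 days in).
May 21, 1984 is 77 days after the start; 77 ÷ 10 = 7 remainder 7. Last occurrence in the window: #8 on May 14, 1984.
Occurrences #3 through #8: 6 in total.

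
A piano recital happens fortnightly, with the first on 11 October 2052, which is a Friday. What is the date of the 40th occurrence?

The 40th occurrence is 39 intervals after the first: 39 × 14 = 546 days after 11 October 2052.
October has 31 days — 20 days to the end of October leaves 526.
From end of October to end of 2052 is 61 days (465 left).
2053 has 365 days (100 left).
January has 31 days (69 left).
February has 28 days (41 left).
March has 31 days (10 left).
10 days into April → 10 April 2054.

10 April 2054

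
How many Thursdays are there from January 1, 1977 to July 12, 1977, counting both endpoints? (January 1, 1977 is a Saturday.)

27

January 1, 1977 is a Saturday; the first Thursday on or after it is January 6, 1977 (5 days later).
From January 6, 1977 to July 12, 1977: 25 + 28 + 31 + 30 + 31 + 30 + 12 = 187 days (rest of January, February, March, April, May, June, July).
187 ÷ 7 = 26 full weeks with remainder 5, so 26 more Thursdays after the first → 27.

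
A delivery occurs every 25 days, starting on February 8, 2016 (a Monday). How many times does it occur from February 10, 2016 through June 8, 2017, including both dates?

Occurrences land 25·i days after February 8, 2016 for i = 0, 1, 2, …
February 10, 2016 is 2 days after the start; 2 ÷ 25 = 0 remainder 2; since the remainder is 2, round up to i = 1. First occurrence in the window: #2 on March 4, 2016 (1×25 = 25 days in).
June 8, 2017 is 486 days after the start; 486 ÷ 25 = 19 remainder 11. Last occurrence in the window: #20 on May 28, 2017.
Occurrences #2 through #20: 19 in total.

19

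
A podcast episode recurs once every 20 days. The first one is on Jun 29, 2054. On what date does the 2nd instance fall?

Jul 19, 2054

The 2nd occurrence is 1 interval after the first: 1 × 20 = 20 days after Jun 29, 2054.
Jun has 30 days — 1 day to the end of Jun leaves 19.
19 days into Jul → Jul 19, 2054.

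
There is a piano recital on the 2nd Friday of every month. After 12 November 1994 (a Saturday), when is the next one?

9 December 1994

November 1994 starts on a Tuesday; its first Friday is the 4th, so the 2nd Friday is the 11th — 11 November 1994.
That is not after 12 November 1994, so look at December 1994.
December 1994 starts on a Thursday; its first Friday is the 2nd, so the 2nd Friday is the 9th — 9 December 1994.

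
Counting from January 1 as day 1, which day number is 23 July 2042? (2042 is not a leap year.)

204

Days in months before July: 31 + 28 + 31 + 30 + 31 + 30 = 181.
Plus 23 days into July → day 204.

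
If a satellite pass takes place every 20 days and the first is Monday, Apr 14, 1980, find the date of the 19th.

Apr 9, 1981

The 19th occurrence is 18 intervals after the first: 18 × 20 = 360 days after Apr 14, 1980.
Apr has 30 days — 16 days to the end of Apr leaves 344.
May has 31 days (313 left).
Jun has 30 days (283 left).
Jul has 31 days (252 left).
Aug has 31 days (221 left).
Sep has 30 days (191 left).
Oct has 31 days (160 left).
Nov has 30 days (130 left).
Dec has 31 days (99 left).
Jan has 31 days (68 left).
Feb has 28 days (40 left).
Mar has 31 days (9 left).
9 days into Apr → Apr 9, 1981.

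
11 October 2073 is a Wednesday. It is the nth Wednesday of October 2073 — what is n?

Day 11 falls in week ⌈11/7⌉ of the month.
Days 1–7 hold the 1st Wednesday, 8–14 the 2nd, 15–21 the 3rd, 22–28 the 4th, 29–31 the 5th.
11 is in the range for the 2nd.

2nd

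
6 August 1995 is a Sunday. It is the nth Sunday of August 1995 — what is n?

1st

Day 6 falls in week ⌈6/7⌉ of the month.
Days 1–7 hold the 1st Sunday, 8–14 the 2nd, 15–21 the 3rd, 22–28 the 4th, 29–31 the 5th.
6 is in the range for the 1st.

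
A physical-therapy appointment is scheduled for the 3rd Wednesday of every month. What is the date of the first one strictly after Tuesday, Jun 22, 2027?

Jul 21, 2027

Jun 2027 starts on a Tuesday; its first Wednesday is the 2nd, so the 3rd Wednesday is the 16th — Jun 16, 2027.
That is not after Jun 22, 2027, so look at Jul 2027.
Jul 2027 starts on a Thursday; its first Wednesday is the 7th, so the 3rd Wednesday is the 21st — Jul 21, 2027.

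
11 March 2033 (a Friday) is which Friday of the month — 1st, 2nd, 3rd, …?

Day 11 falls in week ⌈11/7⌉ of the month.
Days 1–7 hold the 1st Friday, 8–14 the 2nd, 15–21 the 3rd, 22–28 the 4th, 29–31 the 5th.
11 is in the range for the 2nd.

2nd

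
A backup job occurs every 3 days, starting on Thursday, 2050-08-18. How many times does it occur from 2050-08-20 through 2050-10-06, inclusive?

Occurrences land 3·i days after 2050-08-18 for i = 0, 1, 2, …
2050-08-20 is 2 days after the start; 2 ÷ 3 = 0 remainder 2; since the remainder is 2, round up to i = 1. First occurrence in the window: #2 on 2050-08-21 (1×3 = 3 days in).
2050-10-06 is 49 days after the start; 49 ÷ 3 = 16 remainder 1. Last occurrence in the window: #17 on 2050-10-05.
Occurrences #2 through #17: 16 in total.

16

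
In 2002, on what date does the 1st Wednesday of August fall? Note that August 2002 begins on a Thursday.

August 2002 begins on a Thursday, so the first Wednesday is August 7 (6 days later).

7 August 2002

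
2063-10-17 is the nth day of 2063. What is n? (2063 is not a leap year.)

Days in months before October: 31 + 28 + 31 + 30 + 31 + 30 + 31 + 31 + 30 = 273.
Plus 17 days into October → day 290.

290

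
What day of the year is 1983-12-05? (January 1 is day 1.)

339

Days in months before December: 31 + 28 + 31 + 30 + 31 + 30 + 31 + 31 + 30 + 31 + 30 = 334.
Plus 5 days into December → day 339.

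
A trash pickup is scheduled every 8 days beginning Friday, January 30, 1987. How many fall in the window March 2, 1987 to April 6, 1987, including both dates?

Occurrences land 8·i days after January 30, 1987 for i = 0, 1, 2, …
March 2, 1987 is 31 days after the start; 31 ÷ 8 = 3 remainder 7; since the remainder is 7, round up to i = 4. First occurrence in the window: #5 on March 3, 1987 (4×8 = 32 days in).
April 6, 1987 is 66 days after the start; 66 ÷ 8 = 8 remainder 2. Last occurrence in the window: #9 on April 4, 1987.
Occurrences #5 through #9: 5 in total.

5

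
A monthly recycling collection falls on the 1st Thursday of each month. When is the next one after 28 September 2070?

2 October 2070

September 2070 starts on a Monday, so its 1st Thursday is 4 September 2070 (3 days in).
That is not after 28 September 2070, so look at October 2070.
October 2070 starts on a Wednesday, so its 1st Thursday is 2 October 2070 (1 day in).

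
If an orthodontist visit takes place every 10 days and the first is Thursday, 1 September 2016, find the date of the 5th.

11 October 2016

The 5th occurrence is 4 intervals after the first: 4 × 10 = 40 days after 1 September 2016.
September has 30 days — 29 days to the end of September leaves 11.
11 days into October → 11 October 2016.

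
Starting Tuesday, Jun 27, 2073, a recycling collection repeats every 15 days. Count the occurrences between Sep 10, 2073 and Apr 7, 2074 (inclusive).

Occurrences land 15·i days after Jun 27, 2073 for i = 0, 1, 2, …
Sep 10, 2073 is 75 days after the start; 75 ÷ 15 = 5 remainder 0. First occurrence in the window: #6 on Sep 10, 2073 (5×15 = 75 days in).
Apr 7, 2074 is 284 days after the start; 284 ÷ 15 = 18 remainder 14. Last occurrence in the window: #19 on Mar 24, 2074.
Occurrences #6 through #19: 14 in total.

14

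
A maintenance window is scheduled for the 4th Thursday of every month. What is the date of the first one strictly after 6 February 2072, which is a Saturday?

25 February 2072

February 2072 starts on a Monday; its first Thursday is the 4th, so the 4th Thursday is the 25th — 25 February 2072.
25 February 2072 is after 6 February 2072, so that is the next one.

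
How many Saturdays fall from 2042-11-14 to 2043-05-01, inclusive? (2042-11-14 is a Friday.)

24

2042-11-14 is a Friday; the first Saturday on or after it is 2042-11-15 (1 day later).
From 2042-11-15 to 2043-05-01: 15 + 31 + 31 + 28 + 31 + 30 + 1 = 167 days (rest of November, December, January, February, March, April, May).
167 ÷ 7 = 23 full weeks with remainder 6, so 23 more Saturdays after the first → 24.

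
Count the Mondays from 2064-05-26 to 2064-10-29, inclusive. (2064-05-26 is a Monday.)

2064-05-26 is a Monday; the first Monday on or after it is 2064-05-26.
From 2064-05-26 to 2064-10-29: 5 + 30 + 31 + 31 + 30 + 29 = 156 days (rest of May, June, July, August, September, October).
156 ÷ 7 = 22 full weeks with remainder 2, so 22 more Mondays after the first → 23.

23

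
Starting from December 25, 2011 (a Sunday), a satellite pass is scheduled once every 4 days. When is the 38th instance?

May 21, 2012

The 38th occurrence is 37 intervals after the first: 37 × 4 = 148 days after December 25, 2011.
December has 31 days — 6 days to the end of December leaves 142.
January has 31 days (111 left).
February has 29 days (82 left).
March has 31 days (51 left).
April has 30 days (21 left).
21 days into May → May 21, 2012.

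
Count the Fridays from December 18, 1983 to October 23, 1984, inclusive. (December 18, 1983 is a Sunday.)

December 18, 1983 is a Sunday; the first Friday on or after it is December 23, 1983 (5 days later).
From December 23, 1983 to October 23, 1984: 8 + 31 + 29 + 31 + 30 + 31 + 30 + 31 + 31 + 30 + 23 = 305 days (rest of December, January, February, March, April, May, June, July, August, September, October).
305 ÷ 7 = 43 full weeks with remainder 4, so 43 more Fridays after the first → 44.

44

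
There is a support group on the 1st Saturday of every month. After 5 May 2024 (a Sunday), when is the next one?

May 2024 starts on a Wednesday, so its 1st Saturday is 4 May 2024 (3 days in).
That is not after 5 May 2024, so look at June 2024.
June 2024 starts on a Saturday, so its 1st Saturday is 1 June 2024.

1 June 2024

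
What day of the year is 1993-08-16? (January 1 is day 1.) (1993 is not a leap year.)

Days in months before August: 31 + 28 + 31 + 30 + 31 + 30 + 31 = 212.
Plus 16 days into August → day 228.

228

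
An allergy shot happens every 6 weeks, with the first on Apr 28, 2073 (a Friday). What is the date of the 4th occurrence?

The 4th occurrence is 3 intervals after the first: 3 × 42 = 126 days after Apr 28, 2073.
Apr has 30 days — 2 days to the end of Apr leaves 124.
May has 31 days (93 left).
Jun has 30 days (63 left).
Jul has 31 days (32 left).
Aug has 31 days (1 left).
1 day into Sep → Sep 1, 2073.

Sep 1, 2073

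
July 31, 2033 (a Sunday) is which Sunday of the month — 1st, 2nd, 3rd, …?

5th

Day 31 falls in week ⌈31/7⌉ of the month.
Days 1–7 hold the 1st Sunday, 8–14 the 2nd, 15–21 the 3rd, 22–28 the 4th, 29–31 the 5th.
31 is in the range for the 5th.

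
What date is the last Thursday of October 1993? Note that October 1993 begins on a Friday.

October 1993 begins on a Friday, so the first Thursday is October 7 (6 days later).
October 1993 has 31 days. Adding weeks: 7, 14, 21, 28 — the last one ≤ 31 is the 28th.

1993-10-28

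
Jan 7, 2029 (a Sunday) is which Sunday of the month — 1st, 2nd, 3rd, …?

1st

Day 7 falls in week ⌈7/7⌉ of the month.
Days 1–7 hold the 1st Sunday, 8–14 the 2nd, 15–21 the 3rd, 22–28 the 4th, 29–31 the 5th.
7 is in the range for the 1st.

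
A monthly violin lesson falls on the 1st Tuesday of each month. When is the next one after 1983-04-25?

April 1983 starts on a Friday, so its 1st Tuesday is 1983-04-05 (4 days in).
That is not after 1983-04-25, so look at May 1983.
May 1983 starts on a Sunday, so its 1st Tuesday is 1983-05-03 (2 days in).

1983-05-03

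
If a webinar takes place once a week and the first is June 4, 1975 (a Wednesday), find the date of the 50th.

The 50th occurrence is 49 intervals after the first: 49 × 7 = 343 days after June 4, 1975.
June has 30 days — 26 days to the end of June leaves 317.
July has 31 days (286 left).
August has 31 days (255 left).
September has 30 days (225 left).
October has 31 days (194 left).
November has 30 days (164 left).
December has 31 days (133 left).
January has 31 days (102 left).
February has 29 days (73 left).
March has 31 days (42 left).
April has 30 days (12 left).
12 days into May → May 12, 1976.

May 12, 1976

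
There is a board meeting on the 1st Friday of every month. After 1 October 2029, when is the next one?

5 October 2029

October 2029 starts on a Monday, so its 1st Friday is 5 October 2029 (4 days in).
5 October 2029 is after 1 October 2029, so that is the next one.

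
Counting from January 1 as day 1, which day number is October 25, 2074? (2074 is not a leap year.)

298

Days in months before October: 31 + 28 + 31 + 30 + 31 + 30 + 31 + 31 + 30 = 273.
Plus 25 days into October → day 298.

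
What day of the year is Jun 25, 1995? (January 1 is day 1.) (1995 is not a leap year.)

Days in months before Jun: 31 + 28 + 31 + 30 + 31 = 151.
Plus 25 days into Jun → day 176.

176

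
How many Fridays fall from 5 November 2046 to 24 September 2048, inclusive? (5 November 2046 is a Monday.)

98

5 November 2046 is a Monday; the first Friday on or after it is 9 November 2046 (4 days later).
From 9 November 2046 to 24 September 2048: 52 + 365 + 268 = 685 days (rest of 2046, 2047, to 24 September 2048 in 2048).
685 ÷ 7 = 97 full weeks with remainder 6, so 97 more Fridays after the first → 98.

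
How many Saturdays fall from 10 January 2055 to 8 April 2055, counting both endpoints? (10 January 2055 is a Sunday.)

12

10 January 2055 is a Sunday; the first Saturday on or after it is 16 January 2055 (6 days later).
From 16 January 2055 to 8 April 2055: 15 + 28 + 31 + 8 = 82 days (rest of January, February, March, April).
82 ÷ 7 = 11 full weeks with remainder 5, so 11 more Saturdays after the first → 12.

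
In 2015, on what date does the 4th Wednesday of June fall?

The first Wednesday of June 2015 is June 3.
The 4th Wednesday is 3 weeks later: 3 + 21 = 24.

2015-06-24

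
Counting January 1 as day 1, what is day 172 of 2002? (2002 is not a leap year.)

January has 31 days (172 − 31 = 141 remain).
February has 28 days (141 − 28 = 113 remain).
March has 31 days (113 − 31 = 82 remain).
April has 30 days (82 − 30 = 52 remain).
May has 31 days (52 − 31 = 21 remain).
21 into June → June 21.

21 June 2002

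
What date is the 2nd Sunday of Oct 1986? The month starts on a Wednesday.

Oct 12, 1986

Oct 1986 begins on a Wednesday, so the first Sunday is Oct 5 (4 days later).
The 2nd Sunday is 1 weeks later: 5 + 7 = 12.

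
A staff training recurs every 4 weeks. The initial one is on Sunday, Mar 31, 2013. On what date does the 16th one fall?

May 25, 2014

The 16th occurrence is 15 intervals after the first: 15 × 28 = 420 days after Mar 31, 2013.
Mar has 31 days — 0 days to the end of Mar leaves 420.
From end of Mar to end of 2013 is 275 days (145 left).
Jan has 31 days (114 left).
Feb has 28 days (86 left).
Mar has 31 days (55 left).
Apr has 30 days (25 left).
25 days into May → May 25, 2014.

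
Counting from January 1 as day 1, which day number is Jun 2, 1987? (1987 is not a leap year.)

153

Days in months before Jun: 31 + 28 + 31 + 30 + 31 = 151.
Plus 2 days into Jun → day 153.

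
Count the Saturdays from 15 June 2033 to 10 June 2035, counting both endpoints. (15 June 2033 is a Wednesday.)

15 June 2033 is a Wednesday; the first Saturday on or after it is 18 June 2033 (3 days later).
From 18 June 2033 to 10 June 2035: 196 + 365 + 161 = 722 days (rest of 2033, 2034, to 10 June 2035 in 2035).
722 ÷ 7 = 103 full weeks with remainder 1, so 103 more Saturdays after the first → 104.

104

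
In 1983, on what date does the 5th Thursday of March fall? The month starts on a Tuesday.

March 31, 1983

March 1983 begins on a Tuesday, so the first Thursday is March 3 (2 days later).
The 5th Thursday is 4 weeks later: 3 + 28 = 31.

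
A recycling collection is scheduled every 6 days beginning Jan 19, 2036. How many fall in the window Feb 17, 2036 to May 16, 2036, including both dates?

15

Occurrences land 6·i days after Jan 19, 2036 for i = 0, 1, 2, …
Feb 17, 2036 is 29 days after the start; 29 ÷ 6 = 4 remainder 5; since the remainder is 5, round up to i = 5. First occurrence in the window: #6 on Feb 18, 2036 (5×6 = 30 days in).
May 16, 2036 is 118 days after the start; 118 ÷ 6 = 19 remainder 4. Last occurrence in the window: #20 on May 12, 2036.
Occurrences #6 through #20: 15 in total.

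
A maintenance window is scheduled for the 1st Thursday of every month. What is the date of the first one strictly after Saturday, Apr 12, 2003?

Apr 2003 starts on a Tuesday, so its 1st Thursday is Apr 3, 2003 (2 days in).
That is not after Apr 12, 2003, so look at May 2003.
May 2003 starts on a Thursday, so its 1st Thursday is May 1, 2003.

May 1, 2003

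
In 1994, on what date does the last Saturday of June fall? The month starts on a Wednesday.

June 1994 begins on a Wednesday, so the first Saturday is June 4 (3 days later).
June 1994 has 30 days. Adding weeks: 4, 11, 18, 25 — the last one ≤ 30 is the 25th.

1994-06-25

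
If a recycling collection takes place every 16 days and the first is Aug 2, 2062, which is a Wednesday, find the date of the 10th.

The 10th occurrence is 9 intervals after the first: 9 × 16 = 144 days after Aug 2, 2062.
Aug has 31 days — 29 days to the end of Aug leaves 115.
Sep has 30 days (85 left).
Oct has 31 days (54 left).
Nov has 30 days (24 left).
24 days into Dec → Dec 24, 2062.

Dec 24, 2062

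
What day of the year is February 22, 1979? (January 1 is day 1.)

53

Days in months before February: 31 = 31.
Plus 22 days into February → day 53.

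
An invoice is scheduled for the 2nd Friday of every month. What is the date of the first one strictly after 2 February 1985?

February 1985 starts on a Friday; its first Friday is the 1st, so the 2nd Friday is the 8th — 8 February 1985.
8 February 1985 is after 2 February 1985, so that is the next one.

8 February 1985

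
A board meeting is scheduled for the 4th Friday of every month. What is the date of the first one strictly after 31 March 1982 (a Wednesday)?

March 1982 starts on a Monday; its first Friday is the 5th, so the 4th Friday is the 26th — 26 March 1982.
That is not after 31 March 1982, so look at April 1982.
April 1982 starts on a Thursday; its first Friday is the 2nd, so the 4th Friday is the 23rd — 23 April 1982.

23 April 1982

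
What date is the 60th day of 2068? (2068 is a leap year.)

January has 31 days (60 − 31 = 29 remain).
29 into February → February 29.

29 February 2068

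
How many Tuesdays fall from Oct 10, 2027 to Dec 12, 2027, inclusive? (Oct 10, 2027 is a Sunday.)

Oct 10, 2027 is a Sunday; the first Tuesday on or after it is Oct 12, 2027 (2 days later).
From Oct 12, 2027 to Dec 12, 2027: 19 + 30 + 12 = 61 days (rest of Oct, Nov, Dec).
61 ÷ 7 = 8 full weeks with remainder 5, so 8 more Tuesdays after the first → 9.

9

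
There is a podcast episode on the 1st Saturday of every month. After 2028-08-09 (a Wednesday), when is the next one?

2028-09-02

August 2028 starts on a Tuesday, so its 1st Saturday is 2028-08-05 (4 days in).
That is not after 2028-08-09, so look at September 2028.
September 2028 starts on a Friday, so its 1st Saturday is 2028-09-02 (1 day in).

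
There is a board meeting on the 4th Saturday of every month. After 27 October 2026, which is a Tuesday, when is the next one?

28 November 2026

October 2026 starts on a Thursday; its first Saturday is the 3rd, so the 4th Saturday is the 24th — 24 October 2026.
That is not after 27 October 2026, so look at November 2026.
November 2026 starts on a Sunday; its first Saturday is the 7th, so the 4th Saturday is the 28th — 28 November 2026.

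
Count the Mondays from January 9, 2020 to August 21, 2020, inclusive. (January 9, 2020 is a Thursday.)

32

January 9, 2020 is a Thursday; the first Monday on or after it is January 13, 2020 (4 days later).
From January 13, 2020 to August 21, 2020: 18 + 29 + 31 + 30 + 31 + 30 + 31 + 21 = 221 days (rest of January, February, March, April, May, June, July, August).
221 ÷ 7 = 31 full weeks with remainder 4, so 31 more Mondays after the first → 32.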